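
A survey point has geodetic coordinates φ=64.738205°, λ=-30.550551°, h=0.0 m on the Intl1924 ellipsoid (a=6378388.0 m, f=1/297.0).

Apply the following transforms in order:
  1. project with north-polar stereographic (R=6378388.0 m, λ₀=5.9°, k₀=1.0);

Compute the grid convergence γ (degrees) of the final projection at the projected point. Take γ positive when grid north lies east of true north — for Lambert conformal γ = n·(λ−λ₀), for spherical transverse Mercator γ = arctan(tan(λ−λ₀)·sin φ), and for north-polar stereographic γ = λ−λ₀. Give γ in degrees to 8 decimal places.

start: φ=64.738205°, λ=-30.550551°, h=0.000 m
→ into stereo (λ₀=5.9°): φ=64.73820500°, λ−λ₀=-36.45055100°
convergence γ = -36.45055100°

-36.45055100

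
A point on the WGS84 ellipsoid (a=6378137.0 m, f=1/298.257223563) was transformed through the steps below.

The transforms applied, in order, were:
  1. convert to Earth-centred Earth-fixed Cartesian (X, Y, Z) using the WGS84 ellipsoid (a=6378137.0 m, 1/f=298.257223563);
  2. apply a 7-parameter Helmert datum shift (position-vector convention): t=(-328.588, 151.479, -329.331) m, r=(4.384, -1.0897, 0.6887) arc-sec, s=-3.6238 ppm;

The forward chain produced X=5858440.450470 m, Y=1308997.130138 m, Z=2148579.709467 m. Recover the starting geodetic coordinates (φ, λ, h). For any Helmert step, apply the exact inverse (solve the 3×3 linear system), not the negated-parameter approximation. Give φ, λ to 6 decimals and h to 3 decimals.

start: X=5858440.4505, Y=1308997.1301, Z=2148579.7095 m
→ Helmert⁻¹: X=5858805.9922, Y=1308876.5044, Z=2148858.0564
→ geod (Bowring, a=6378137.000): φ=19.81726300°, λ=12.59327700°, h=536.3660 m

φ=19.817263°, λ=12.593277°, h=536.366 m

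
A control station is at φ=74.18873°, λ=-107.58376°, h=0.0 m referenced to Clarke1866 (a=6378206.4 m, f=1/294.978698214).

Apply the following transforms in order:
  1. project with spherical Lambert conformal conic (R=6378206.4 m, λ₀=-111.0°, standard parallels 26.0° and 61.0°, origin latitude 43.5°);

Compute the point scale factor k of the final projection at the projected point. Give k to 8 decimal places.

1.15152389

start: φ=74.188730°, λ=-107.583760°, h=0.000 m
→ into lcc (λ₀=-111.0°): φ=74.18873000°, λ−λ₀=3.41624000°
scale k = 1.15152389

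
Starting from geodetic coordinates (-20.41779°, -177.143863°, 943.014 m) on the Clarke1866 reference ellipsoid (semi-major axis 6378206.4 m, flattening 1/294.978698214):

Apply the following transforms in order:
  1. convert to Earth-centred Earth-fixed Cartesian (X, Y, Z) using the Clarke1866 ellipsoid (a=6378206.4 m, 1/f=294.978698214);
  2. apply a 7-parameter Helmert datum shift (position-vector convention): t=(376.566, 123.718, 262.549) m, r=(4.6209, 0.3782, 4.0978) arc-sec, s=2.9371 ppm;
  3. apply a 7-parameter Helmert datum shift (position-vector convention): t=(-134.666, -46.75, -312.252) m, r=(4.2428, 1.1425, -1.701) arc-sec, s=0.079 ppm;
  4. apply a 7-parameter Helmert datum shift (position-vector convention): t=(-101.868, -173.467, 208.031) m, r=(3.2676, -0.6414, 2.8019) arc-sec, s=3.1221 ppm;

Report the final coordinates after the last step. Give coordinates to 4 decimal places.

start: φ=-20.417790°, λ=-177.143863°, h=943.014 m
→ ECEF (a=6378206.400, f=1/294.978698214): X=-5973405.3340, Y=-298015.1389, Z=-2211299.3144
→ Helmert 7p (PV): X=-5973044.4465, Y=-297961.4290, Z=-2211038.9839
→ Helmert 7p (PV): X=-5973194.2885, Y=-297913.4644, Z=-2211324.4549
→ Helmert 7p (PV): X=-5973303.8822, Y=-298133.9702, Z=-2211146.6216

X=-5973303.8822 m, Y=-298133.9702 m, Z=-2211146.6216 m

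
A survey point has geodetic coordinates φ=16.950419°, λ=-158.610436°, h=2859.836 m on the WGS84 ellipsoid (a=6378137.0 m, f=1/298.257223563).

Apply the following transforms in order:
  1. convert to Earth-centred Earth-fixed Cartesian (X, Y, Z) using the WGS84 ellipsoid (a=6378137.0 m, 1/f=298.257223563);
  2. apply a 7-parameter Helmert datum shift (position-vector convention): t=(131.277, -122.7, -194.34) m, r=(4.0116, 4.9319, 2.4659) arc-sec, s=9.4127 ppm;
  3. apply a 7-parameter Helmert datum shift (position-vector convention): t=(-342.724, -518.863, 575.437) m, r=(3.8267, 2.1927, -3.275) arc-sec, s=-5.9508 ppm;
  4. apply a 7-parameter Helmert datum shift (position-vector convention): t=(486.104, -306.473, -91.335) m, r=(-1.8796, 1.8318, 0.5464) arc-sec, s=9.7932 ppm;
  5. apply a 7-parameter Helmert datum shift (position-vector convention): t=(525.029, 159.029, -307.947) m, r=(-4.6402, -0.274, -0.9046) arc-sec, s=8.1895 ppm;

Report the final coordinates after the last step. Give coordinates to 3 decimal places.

start: φ=16.950419°, λ=-158.610436°, h=2859.836 m
→ ECEF (a=6378137.000, f=1/298.257223563): X=-5684991.4227, Y=-2226729.3516, Z=1848419.1632
→ Helmert 7p (PV): X=-5684842.8389, Y=-2226976.9258, Z=1848334.8466
→ Helmert 7p (PV): X=-5685167.4439, Y=-2227426.5659, Z=1848918.4015
→ Helmert 7p (PV): X=-5684714.6952, Y=-2227753.0642, Z=1848915.9605
→ Helmert 7p (PV): X=-5684248.4475, Y=-2227545.7540, Z=1848665.7203

X=-5684248.447 m, Y=-2227545.754 m, Z=1848665.720 m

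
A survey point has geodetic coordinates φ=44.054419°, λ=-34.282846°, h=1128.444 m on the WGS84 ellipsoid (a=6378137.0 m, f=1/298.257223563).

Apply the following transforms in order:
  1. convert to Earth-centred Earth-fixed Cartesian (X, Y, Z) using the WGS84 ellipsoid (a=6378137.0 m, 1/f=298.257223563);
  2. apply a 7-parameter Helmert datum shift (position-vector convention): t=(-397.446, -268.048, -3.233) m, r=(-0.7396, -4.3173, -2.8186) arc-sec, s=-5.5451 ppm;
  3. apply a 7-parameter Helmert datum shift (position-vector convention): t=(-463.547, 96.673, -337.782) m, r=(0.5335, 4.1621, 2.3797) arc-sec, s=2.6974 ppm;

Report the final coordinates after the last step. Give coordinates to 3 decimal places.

X=3793407.497 m, Y=-2586791.285 m, Z=4412875.731 m

start: φ=44.054419°, λ=-34.282846°, h=1128.444 m
→ ECEF (a=6378137.000, f=1/298.257223563): X=3794288.1156, Y=-2586623.6051, Z=4413223.8639
→ Helmert 7p (PV): X=3793741.9119, Y=-2586913.3342, Z=4413284.8512
→ Helmert 7p (PV): X=3793407.4971, Y=-2586791.2851, Z=4412875.7306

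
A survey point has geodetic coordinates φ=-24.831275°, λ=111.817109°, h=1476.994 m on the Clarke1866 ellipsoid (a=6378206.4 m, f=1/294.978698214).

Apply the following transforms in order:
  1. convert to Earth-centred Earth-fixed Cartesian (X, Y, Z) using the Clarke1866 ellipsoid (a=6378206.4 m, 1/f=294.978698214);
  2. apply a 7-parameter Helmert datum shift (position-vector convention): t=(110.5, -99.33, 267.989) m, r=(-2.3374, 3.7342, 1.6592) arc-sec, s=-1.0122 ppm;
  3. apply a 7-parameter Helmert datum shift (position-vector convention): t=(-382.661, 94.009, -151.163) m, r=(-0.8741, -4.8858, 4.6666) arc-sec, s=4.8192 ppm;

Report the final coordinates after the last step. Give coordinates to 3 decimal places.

X=-2153492.736 m, Y=5378289.149 m, Z=-2662580.696 m

start: φ=-24.831275°, λ=111.817109°, h=1476.994 m
→ ECEF (a=6378206.400, f=1/294.978698214): X=-2153062.2957, Y=5378381.4808, Z=-2662591.6260
→ Helmert 7p (PV): X=-2153041.0835, Y=5378229.2150, Z=-2662342.9110
→ Helmert 7p (PV): X=-2153492.7365, Y=5378289.1490, Z=-2662580.6955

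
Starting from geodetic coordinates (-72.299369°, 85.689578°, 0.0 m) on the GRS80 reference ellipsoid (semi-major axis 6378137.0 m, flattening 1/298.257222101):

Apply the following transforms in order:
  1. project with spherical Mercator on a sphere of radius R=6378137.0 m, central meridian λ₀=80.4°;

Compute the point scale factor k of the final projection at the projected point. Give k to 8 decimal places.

start: φ=-72.299369°, λ=85.689578°, h=0.000 m
→ into merc (λ₀=80.4°): φ=-72.29936900°, λ−λ₀=5.28957800°
scale k = 3.28900248

3.28900248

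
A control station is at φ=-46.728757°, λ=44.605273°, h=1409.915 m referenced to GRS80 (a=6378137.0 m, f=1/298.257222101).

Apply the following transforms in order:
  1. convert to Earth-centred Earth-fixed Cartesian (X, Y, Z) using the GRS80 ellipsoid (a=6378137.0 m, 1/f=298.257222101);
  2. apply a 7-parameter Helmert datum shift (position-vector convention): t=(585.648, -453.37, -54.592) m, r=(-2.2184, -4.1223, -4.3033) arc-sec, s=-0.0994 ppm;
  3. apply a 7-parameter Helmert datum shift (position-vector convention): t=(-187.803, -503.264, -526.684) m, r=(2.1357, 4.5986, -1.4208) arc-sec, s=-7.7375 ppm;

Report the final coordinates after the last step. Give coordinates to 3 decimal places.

start: φ=-46.728757°, λ=44.605273°, h=1409.915 m
→ ECEF (a=6378137.000, f=1/298.257222101): X=3118859.7337, Y=3076179.6615, Z=-4622174.5465
→ Helmert 7p (PV): X=3119601.6263, Y=3075611.2050, Z=-4622199.4318
→ Helmert 7p (PV): X=3119307.8212, Y=3075110.5138, Z=-4622728.0562

X=3119307.821 m, Y=3075110.514 m, Z=-4622728.056 m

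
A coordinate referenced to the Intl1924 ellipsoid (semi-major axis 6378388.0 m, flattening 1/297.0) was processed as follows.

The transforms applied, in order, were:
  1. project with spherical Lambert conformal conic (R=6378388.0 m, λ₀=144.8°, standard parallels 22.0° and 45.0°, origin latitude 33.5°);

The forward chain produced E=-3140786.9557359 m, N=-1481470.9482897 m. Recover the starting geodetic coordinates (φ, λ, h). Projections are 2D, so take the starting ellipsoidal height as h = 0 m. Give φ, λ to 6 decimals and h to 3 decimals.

φ=16.111493°, λ=115.774493°, h=0.000 m

start: E=-3140786.9557, N=-1481470.9483 m
→ lcc⁻¹: φ=16.11149300°, λ=115.77449300°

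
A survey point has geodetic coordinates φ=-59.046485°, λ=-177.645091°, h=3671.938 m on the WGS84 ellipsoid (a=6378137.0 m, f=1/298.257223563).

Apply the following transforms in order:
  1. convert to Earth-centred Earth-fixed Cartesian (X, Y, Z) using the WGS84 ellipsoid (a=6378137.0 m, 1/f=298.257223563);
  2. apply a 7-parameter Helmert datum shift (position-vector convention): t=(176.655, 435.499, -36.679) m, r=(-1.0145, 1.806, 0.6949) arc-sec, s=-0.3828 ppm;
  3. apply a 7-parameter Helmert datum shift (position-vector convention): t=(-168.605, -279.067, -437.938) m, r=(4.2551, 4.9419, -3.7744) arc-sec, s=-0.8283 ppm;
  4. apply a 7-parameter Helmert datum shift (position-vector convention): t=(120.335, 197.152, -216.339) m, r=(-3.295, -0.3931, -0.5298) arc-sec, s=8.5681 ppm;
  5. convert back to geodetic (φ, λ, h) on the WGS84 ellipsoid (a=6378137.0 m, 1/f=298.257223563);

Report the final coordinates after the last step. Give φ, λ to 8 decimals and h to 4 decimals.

start: φ=-59.046485°, λ=-177.645091°, h=3671.938 m
→ ECEF (a=6378137.000, f=1/298.257223563): X=-3287762.0977, Y=-135206.1751, Z=-5449750.3829
→ Helmert 7p (PV): X=-3287631.4452, Y=-134808.5050, Z=-5449755.5239
→ Helmert 7p (PV): X=-3287930.3645, Y=-134914.8760, Z=-5450112.9606
→ Helmert 7p (PV): X=-3287828.1605, Y=-134797.4989, Z=-5450380.1077
→ geod (Bowring, a=6378137.000): φ=-59.04901184°, λ=-177.65224813°, h=4237.3131 m

φ=-59.04901184°, λ=-177.65224813°, h=4237.3131 m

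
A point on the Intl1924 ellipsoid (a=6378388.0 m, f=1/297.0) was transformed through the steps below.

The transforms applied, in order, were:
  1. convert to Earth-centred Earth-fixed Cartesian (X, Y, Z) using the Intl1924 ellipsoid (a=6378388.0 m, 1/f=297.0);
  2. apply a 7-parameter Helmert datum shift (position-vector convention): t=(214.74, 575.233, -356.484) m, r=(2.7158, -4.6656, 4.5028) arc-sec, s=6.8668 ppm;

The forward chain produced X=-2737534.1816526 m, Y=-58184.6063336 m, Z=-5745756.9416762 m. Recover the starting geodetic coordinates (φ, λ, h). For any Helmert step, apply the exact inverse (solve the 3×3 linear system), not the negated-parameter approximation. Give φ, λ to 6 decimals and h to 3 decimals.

start: X=-2737534.1817, Y=-58184.6063, Z=-5745756.9417 m
→ Helmert⁻¹: X=-2737861.3609, Y=-58775.3137, Z=-5745298.3026
→ geod (Bowring, a=6378388.000): φ=-64.66493700°, λ=-178.77018600°, h=3701.6660 m

φ=-64.664937°, λ=-178.770186°, h=3701.666 m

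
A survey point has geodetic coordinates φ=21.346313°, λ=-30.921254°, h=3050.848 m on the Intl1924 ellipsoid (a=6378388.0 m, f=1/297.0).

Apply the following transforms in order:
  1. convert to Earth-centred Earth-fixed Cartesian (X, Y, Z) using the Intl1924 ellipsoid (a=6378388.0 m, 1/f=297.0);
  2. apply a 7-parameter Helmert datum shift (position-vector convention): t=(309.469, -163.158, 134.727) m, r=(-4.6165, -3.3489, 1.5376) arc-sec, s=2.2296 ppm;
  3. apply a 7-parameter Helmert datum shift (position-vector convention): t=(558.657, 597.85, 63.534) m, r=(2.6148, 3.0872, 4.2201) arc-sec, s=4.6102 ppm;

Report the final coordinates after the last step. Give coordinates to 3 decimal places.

X=5102165.833 m, Y=-3054985.584 m, Z=2308540.142 m

start: φ=21.346313°, λ=-30.921254°, h=3050.848 m
→ ECEF (a=6378388.000, f=1/297.0): X=5101180.4432, Y=-3055564.1755, Z=2308289.9727
→ Helmert 7p (PV): X=5101486.5862, Y=-3055644.4565, Z=2308581.0568
→ Helmert 7p (PV): X=5102165.8328, Y=-3054985.5844, Z=2308540.1424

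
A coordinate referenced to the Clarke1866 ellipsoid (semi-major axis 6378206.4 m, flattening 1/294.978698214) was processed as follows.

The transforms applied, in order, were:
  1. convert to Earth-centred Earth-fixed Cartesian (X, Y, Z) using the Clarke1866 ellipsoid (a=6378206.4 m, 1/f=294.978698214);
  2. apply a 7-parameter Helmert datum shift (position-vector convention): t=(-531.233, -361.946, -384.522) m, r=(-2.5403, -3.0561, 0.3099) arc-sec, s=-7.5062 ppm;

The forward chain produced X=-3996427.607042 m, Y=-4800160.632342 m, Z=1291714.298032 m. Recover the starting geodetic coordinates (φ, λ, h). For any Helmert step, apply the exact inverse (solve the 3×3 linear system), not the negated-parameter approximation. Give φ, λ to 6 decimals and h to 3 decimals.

start: X=-3996427.6070, Y=-4800160.6323, Z=1291714.2980 m
→ Helmert⁻¹: X=-3995914.4353, Y=-4799844.6245, Z=1292108.6103
→ geod (Bowring, a=6378206.400): φ=11.76630900°, λ=-129.77769000°, h=411.1700 m

φ=11.766309°, λ=-129.777690°, h=411.170 m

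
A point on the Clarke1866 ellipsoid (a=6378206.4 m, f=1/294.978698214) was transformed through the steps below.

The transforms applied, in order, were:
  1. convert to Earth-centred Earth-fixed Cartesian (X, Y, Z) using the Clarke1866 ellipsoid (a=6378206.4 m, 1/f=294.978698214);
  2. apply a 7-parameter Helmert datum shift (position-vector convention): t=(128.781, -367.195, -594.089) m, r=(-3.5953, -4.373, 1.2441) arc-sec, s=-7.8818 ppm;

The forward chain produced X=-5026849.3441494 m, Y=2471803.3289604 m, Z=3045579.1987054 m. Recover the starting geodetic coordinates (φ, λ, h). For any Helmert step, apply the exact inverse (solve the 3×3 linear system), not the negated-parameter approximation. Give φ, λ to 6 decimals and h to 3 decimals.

φ=28.700976°, λ=153.812784°, h=3420.154 m

start: X=-5026849.3441, Y=2471803.3290, Z=3045579.1987 m
→ Helmert⁻¹: X=-5026938.2508, Y=2472167.2302, Z=3046346.9640
→ geod (Bowring, a=6378206.400): φ=28.70097600°, λ=153.81278400°, h=3420.1540 m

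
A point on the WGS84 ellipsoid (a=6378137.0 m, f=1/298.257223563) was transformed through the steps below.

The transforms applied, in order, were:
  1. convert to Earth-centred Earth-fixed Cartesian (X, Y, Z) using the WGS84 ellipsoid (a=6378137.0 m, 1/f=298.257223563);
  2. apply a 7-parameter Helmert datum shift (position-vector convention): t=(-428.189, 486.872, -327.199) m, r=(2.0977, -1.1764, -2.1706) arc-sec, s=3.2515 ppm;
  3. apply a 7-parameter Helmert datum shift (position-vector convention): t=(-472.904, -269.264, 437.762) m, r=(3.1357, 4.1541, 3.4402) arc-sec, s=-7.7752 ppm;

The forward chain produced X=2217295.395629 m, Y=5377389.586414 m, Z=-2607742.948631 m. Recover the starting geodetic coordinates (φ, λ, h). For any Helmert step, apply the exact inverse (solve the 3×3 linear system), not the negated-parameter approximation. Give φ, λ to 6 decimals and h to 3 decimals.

φ=-24.293453°, λ=67.581879°, h=66.521 m

start: X=2217295.3956, Y=5377389.5864, Z=-2607742.9486 m
→ Helmert⁻¹: X=2217927.7634, Y=5377624.0200, Z=-2608238.0739
→ Helmert⁻¹: X=2218277.2799, Y=5377116.4852, Z=-2607969.7319
→ geod (Bowring, a=6378137.000): φ=-24.29345300°, λ=67.58187900°, h=66.5210 m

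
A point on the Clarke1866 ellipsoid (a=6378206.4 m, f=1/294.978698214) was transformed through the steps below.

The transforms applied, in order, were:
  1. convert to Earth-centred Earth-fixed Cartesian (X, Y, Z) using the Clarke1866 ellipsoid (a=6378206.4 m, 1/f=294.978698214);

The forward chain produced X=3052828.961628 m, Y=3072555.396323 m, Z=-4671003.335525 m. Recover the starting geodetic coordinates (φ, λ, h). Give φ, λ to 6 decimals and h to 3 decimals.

start: X=3052828.9616, Y=3072555.3963, Z=-4671003.3355 m
→ geod (Bowring, a=6378206.400): φ=-47.35474000°, λ=45.18451700°, h=3583.0320 m

φ=-47.354740°, λ=45.184517°, h=3583.032 m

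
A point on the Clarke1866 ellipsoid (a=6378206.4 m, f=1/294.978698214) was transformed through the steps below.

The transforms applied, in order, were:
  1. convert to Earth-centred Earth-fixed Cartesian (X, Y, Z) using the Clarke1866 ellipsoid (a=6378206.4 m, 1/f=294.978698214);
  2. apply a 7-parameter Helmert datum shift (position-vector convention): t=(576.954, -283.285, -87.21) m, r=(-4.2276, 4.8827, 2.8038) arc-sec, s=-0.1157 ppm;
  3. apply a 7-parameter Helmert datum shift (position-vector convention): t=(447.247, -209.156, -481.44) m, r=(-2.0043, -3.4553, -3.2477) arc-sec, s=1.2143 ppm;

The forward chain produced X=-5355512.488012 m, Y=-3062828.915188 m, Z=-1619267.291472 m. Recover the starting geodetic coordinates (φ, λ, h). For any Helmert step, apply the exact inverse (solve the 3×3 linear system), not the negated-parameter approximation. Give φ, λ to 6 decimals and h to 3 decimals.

φ=-14.796956°, λ=-150.243580°, h=2102.265 m

start: X=-5355512.4880, Y=-3062828.9152, Z=-1619267.2915 m
→ Helmert⁻¹: X=-5355932.1249, Y=-3062684.6416, Z=-1618723.9249
→ Helmert⁻¹: X=-5356513.0042, Y=-3062295.7193, Z=-1618826.4663
→ geod (Bowring, a=6378206.400): φ=-14.79695600°, λ=-150.24358000°, h=2102.2650 m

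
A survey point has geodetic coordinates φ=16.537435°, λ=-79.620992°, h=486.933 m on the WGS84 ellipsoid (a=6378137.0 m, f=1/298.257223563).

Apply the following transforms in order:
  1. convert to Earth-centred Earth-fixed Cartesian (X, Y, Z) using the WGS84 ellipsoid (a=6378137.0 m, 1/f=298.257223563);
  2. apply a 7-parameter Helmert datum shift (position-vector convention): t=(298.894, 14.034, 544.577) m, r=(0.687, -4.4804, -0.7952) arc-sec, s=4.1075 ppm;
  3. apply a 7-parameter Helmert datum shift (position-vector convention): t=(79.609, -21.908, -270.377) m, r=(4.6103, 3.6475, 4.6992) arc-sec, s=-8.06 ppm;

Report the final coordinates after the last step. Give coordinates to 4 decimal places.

start: φ=16.537435°, λ=-79.620992°, h=486.933 m
→ ECEF (a=6378137.000, f=1/298.257223563): X=1101927.5091, Y=-6016344.6484, Z=1803958.3387
→ Helmert 7p (PV): X=1102168.5498, Y=-6016365.5831, Z=1804514.2226
→ Helmert 7p (PV): X=1102408.2512, Y=-6016354.2224, Z=1804075.3382

X=1102408.2512 m, Y=-6016354.2224 m, Z=1804075.3382 m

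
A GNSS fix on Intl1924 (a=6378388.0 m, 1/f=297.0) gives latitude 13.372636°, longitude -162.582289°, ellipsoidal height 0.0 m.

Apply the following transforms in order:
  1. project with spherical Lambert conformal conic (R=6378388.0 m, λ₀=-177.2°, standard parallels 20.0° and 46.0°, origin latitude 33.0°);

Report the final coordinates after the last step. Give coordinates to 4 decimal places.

E=1628782.9319 m, N=-2057249.1481 m

start: φ=13.372636°, λ=-162.582289°, h=0.000 m
→ lcc (R=6378388.0, λ₀=-177.2°): E=1628782.9319, N=-2057249.1481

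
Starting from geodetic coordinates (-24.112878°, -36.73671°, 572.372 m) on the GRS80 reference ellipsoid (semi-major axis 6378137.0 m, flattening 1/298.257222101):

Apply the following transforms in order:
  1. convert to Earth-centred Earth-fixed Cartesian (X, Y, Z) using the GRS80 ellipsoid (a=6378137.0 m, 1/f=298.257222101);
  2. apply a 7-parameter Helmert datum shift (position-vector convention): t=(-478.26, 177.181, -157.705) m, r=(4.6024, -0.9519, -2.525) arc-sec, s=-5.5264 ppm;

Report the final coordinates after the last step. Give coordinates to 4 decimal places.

X=4667876.1614 m, Y=-3484184.3206 m, Z=-2590133.2157 m

start: φ=-24.112878°, λ=-36.736710°, h=572.372 m
→ ECEF (a=6378137.000, f=1/298.257222101): X=4668410.9225, Y=-3484381.3985, Z=-2589933.6212
→ Helmert 7p (PV): X=4667876.1614, Y=-3484184.3206, Z=-2590133.2157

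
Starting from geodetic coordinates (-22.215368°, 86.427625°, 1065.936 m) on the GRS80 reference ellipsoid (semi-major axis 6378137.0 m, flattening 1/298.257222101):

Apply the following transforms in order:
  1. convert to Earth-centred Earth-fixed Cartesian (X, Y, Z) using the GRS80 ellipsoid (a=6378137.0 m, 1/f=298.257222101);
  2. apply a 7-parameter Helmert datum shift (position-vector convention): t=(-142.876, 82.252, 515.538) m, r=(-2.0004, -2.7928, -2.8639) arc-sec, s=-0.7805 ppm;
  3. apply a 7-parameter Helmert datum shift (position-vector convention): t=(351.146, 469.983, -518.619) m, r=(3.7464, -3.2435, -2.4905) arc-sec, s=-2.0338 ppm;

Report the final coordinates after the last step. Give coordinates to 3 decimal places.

start: φ=-22.215368°, λ=86.427625°, h=1065.936 m
→ ECEF (a=6378137.000, f=1/298.257222101): X=368154.4076, Y=5897016.0934, Z=-2396910.6182
→ Helmert 7p (PV): X=368125.5756, Y=5897065.3854, Z=-2396445.4151
→ Helmert 7p (PV): X=368584.8595, Y=5897562.4568, Z=-2396846.2630

X=368584.860 m, Y=5897562.457 m, Z=-2396846.263 m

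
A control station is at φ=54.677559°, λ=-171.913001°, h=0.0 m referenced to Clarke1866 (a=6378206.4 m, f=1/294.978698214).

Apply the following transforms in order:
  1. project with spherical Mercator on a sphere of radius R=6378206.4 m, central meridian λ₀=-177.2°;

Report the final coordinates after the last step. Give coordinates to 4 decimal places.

start: φ=54.677559°, λ=-171.913001°, h=0.000 m
→ merc (R=6378206.4, λ₀=-177.2°): E=588552.4404, N=7299616.1275

E=588552.4404 m, N=7299616.1275 m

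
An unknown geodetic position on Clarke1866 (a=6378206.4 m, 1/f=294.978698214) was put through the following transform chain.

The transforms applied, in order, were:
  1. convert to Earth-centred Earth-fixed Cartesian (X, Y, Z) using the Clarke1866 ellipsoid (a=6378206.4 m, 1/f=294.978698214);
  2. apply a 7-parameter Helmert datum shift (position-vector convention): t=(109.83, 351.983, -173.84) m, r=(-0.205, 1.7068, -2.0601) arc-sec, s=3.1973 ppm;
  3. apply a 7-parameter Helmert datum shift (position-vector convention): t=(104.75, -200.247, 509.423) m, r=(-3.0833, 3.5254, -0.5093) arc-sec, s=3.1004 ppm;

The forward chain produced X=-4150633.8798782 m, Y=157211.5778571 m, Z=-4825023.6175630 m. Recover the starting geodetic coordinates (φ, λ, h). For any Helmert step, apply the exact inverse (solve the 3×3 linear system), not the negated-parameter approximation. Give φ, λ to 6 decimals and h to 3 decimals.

start: X=-4150633.8799, Y=157211.5779, Z=-4825023.6176 m
→ Helmert⁻¹: X=-4150643.6727, Y=157473.2224, Z=-4825586.6668
→ Helmert⁻¹: X=-4150701.8710, Y=157084.0771, Z=-4825431.5887
→ geod (Bowring, a=6378206.400): φ=-49.47079500°, λ=177.83266500°, h=1169.9810 m

φ=-49.470795°, λ=177.832665°, h=1169.981 m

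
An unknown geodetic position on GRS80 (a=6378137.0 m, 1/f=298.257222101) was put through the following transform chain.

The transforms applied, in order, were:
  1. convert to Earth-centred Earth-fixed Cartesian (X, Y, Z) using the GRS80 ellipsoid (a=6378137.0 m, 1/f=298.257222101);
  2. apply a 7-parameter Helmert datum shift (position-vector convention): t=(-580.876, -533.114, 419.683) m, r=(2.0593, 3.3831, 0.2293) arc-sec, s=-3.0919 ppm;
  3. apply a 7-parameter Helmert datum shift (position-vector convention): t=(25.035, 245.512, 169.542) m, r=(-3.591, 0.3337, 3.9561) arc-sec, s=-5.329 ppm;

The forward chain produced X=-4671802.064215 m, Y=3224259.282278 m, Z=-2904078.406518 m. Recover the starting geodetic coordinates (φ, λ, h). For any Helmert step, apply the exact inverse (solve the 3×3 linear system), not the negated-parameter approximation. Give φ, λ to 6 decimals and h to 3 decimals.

φ=-27.257361°, λ=145.381159°, h=2526.384 m

start: X=-4671802.0642, Y=3224259.2823, Z=-2904078.4065 m
→ Helmert⁻¹: X=-4671785.4583, Y=3224171.1160, Z=-2904214.8517
→ Helmert⁻¹: X=-4671167.7975, Y=3224690.3930, Z=-2904752.3254
→ geod (Bowring, a=6378137.000): φ=-27.25736100°, λ=145.38115900°, h=2526.3840 m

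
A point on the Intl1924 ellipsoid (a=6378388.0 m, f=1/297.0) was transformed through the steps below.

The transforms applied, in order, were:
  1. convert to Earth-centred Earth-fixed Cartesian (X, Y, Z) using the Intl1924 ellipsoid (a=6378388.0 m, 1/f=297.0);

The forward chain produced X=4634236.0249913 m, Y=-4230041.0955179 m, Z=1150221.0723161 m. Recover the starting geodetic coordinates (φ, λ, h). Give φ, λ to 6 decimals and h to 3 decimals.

start: X=4634236.0250, Y=-4230041.0955, Z=1150221.0723 m
→ geod (Bowring, a=6378388.000): φ=10.45668100°, λ=-42.38922500°, h=1373.1340 m

φ=10.456681°, λ=-42.389225°, h=1373.134 m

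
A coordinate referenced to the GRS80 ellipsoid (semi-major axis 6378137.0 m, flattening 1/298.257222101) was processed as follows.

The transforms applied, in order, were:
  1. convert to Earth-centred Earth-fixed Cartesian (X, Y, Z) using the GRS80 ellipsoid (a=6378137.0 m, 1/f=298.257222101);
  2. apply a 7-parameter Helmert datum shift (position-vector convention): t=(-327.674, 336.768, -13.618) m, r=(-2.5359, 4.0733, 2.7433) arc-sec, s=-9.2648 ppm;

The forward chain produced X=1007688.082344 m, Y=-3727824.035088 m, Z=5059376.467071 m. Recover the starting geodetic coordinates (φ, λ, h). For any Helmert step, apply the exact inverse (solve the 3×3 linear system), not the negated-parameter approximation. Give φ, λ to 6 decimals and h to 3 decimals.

φ=52.829143°, λ=-74.872630°, h=417.796 m

start: X=1007688.0823, Y=-3727824.0351, Z=5059376.4671 m
→ Helmert⁻¹: X=1007875.5971, Y=-3728270.9511, Z=5059411.0264
→ geod (Bowring, a=6378137.000): φ=52.82914300°, λ=-74.87263000°, h=417.7960 m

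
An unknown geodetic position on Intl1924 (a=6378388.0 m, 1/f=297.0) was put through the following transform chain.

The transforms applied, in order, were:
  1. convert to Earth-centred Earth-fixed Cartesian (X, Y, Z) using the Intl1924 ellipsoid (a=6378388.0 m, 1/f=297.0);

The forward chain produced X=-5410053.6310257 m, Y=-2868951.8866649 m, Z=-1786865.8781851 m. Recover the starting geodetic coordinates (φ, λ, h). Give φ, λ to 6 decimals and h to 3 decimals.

φ=-16.371198°, λ=-152.062989°, h=2368.760 m

start: X=-5410053.6310, Y=-2868951.8867, Z=-1786865.8782 m
→ geod (Bowring, a=6378388.000): φ=-16.37119800°, λ=-152.06298900°, h=2368.7600 m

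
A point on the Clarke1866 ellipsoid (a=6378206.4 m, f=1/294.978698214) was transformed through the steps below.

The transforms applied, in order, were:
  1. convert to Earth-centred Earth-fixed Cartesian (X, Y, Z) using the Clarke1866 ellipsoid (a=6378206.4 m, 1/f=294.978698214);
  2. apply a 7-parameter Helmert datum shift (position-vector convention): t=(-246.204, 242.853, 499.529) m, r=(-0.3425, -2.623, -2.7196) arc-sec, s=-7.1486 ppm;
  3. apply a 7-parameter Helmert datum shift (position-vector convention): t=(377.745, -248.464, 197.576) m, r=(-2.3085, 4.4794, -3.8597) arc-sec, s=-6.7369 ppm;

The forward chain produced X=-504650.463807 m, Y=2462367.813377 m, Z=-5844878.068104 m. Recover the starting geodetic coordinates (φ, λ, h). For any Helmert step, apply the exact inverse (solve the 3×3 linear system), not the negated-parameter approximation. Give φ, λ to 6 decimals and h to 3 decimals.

start: X=-504650.4638, Y=2462367.8134, Z=-5844878.0681 m
→ Helmert⁻¹: X=-504950.7574, Y=2462688.8370, Z=-5845098.4257
→ Helmert⁻¹: X=-504814.9658, Y=2462466.6377, Z=-5845629.2344
→ geod (Bowring, a=6378206.400): φ=-66.87263300°, λ=101.58533400°, h=3228.6580 m

φ=-66.872633°, λ=101.585334°, h=3228.658 m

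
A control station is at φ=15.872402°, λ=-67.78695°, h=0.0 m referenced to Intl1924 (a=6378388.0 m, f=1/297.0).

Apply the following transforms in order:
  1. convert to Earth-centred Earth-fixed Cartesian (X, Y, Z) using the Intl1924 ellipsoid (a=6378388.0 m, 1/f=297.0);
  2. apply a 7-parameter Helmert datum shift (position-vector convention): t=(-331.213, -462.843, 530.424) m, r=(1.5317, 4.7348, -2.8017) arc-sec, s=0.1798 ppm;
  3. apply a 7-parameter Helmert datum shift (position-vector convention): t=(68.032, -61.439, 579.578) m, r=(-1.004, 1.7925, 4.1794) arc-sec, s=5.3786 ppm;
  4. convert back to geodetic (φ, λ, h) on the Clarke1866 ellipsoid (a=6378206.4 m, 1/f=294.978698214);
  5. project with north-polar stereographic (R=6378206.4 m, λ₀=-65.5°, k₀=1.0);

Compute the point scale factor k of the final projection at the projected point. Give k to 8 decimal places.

1.57030283

start: φ=15.872402°, λ=-67.786950°, h=0.000 m
→ ECEF (a=6378388.000, f=1/297.0): X=2320005.9998, Y=-5681301.8830, Z=1733171.5890
→ Helmert 7p (PV): X=2319637.8196, Y=-5681810.1306, Z=1733606.8802
→ Helmert 7p (PV): X=2319848.5208, Y=-5681846.6899, Z=1734203.2807
→ geod (Bowring, a=6378206.400): φ=15.88096438°, λ=-67.79023394°, h=902.6495 m
→ into stereo (λ₀=-65.5°): φ=15.88096438°, λ−λ₀=-2.29023394°
scale k = 1.57030283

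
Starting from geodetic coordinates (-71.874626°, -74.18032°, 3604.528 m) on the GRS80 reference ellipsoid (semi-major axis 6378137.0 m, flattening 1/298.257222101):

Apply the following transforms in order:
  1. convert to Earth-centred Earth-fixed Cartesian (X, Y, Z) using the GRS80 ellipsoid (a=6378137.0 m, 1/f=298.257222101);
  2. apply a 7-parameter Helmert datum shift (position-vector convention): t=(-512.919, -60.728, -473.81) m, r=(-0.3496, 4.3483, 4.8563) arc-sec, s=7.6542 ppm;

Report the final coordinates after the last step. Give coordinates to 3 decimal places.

X=542277.513 m, Y=-1916017.555 m, Z=-6043302.519 m

start: φ=-71.874626°, λ=-74.180320°, h=3604.528 m
→ ECEF (a=6378137.000, f=1/298.257222101): X=542868.5570, Y=-1915944.7015, Z=-6042774.2590
→ Helmert 7p (PV): X=542277.5129, Y=-1916017.5552, Z=-6043302.5186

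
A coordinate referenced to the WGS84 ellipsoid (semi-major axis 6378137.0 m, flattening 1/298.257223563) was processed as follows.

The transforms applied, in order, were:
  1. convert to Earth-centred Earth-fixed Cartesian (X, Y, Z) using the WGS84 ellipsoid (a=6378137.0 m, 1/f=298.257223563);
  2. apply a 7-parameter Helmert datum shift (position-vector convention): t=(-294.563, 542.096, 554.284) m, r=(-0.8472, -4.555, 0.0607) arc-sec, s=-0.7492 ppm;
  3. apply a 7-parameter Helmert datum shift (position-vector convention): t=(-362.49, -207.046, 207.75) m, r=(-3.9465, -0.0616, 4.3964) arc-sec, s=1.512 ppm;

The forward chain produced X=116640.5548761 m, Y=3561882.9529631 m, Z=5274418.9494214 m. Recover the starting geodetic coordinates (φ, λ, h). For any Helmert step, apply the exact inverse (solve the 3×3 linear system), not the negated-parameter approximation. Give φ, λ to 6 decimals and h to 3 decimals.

φ=56.132148°, λ=88.110477°, h=1297.144 m

start: X=116640.5549, Y=3561882.9530, Z=5274418.9494 m
→ Helmert⁻¹: X=117080.3644, Y=3561981.2041, Z=5274271.3419
→ Helmert⁻¹: X=117492.5246, Y=3561420.0807, Z=5273733.0423
→ geod (Bowring, a=6378137.000): φ=56.13214800°, λ=88.11047700°, h=1297.1440 m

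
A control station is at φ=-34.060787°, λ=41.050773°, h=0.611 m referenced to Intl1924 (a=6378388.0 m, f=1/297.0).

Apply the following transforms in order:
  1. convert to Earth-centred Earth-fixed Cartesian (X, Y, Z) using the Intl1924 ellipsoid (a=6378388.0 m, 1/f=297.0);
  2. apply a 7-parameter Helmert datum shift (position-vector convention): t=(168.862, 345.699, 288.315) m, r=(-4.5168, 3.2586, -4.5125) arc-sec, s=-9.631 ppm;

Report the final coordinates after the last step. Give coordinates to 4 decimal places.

start: φ=-34.060787°, λ=41.050773°, h=0.611 m
→ ECEF (a=6378388.000, f=1/297.0): X=3989123.3188, Y=3473903.0135, Z=-3552089.2430
→ Helmert 7p (PV): X=3989273.6443, Y=3474050.2022, Z=-3551905.8090

X=3989273.6443 m, Y=3474050.2022 m, Z=-3551905.8090 m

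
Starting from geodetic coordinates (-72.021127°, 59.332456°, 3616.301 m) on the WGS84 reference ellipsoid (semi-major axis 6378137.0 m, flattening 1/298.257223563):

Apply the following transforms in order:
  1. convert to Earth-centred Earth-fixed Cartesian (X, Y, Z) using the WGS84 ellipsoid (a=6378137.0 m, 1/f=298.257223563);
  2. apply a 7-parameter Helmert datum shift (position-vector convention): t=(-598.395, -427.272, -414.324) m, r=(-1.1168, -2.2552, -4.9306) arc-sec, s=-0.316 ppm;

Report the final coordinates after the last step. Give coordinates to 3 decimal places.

X=1007286.989 m, Y=1699000.792 m, Z=-6048264.676 m

start: φ=-72.021127°, λ=59.332456°, h=3616.301 m
→ ECEF (a=6378137.000, f=1/298.257223563): X=1007778.9531, Y=1699485.4365, Z=-6047854.0803
→ Helmert 7p (PV): X=1007286.9888, Y=1699000.7918, Z=-6048264.6763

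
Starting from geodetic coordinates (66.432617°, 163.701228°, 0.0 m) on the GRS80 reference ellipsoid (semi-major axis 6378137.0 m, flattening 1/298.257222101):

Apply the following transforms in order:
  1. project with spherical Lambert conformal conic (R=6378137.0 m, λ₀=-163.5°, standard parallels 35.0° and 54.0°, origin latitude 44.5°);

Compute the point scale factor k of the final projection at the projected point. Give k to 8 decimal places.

start: φ=66.432617°, λ=163.701228°, h=0.000 m
→ into lcc (λ₀=-163.5°): φ=66.43261700°, λ−λ₀=-32.79877200°
scale k = 1.07606639

1.07606639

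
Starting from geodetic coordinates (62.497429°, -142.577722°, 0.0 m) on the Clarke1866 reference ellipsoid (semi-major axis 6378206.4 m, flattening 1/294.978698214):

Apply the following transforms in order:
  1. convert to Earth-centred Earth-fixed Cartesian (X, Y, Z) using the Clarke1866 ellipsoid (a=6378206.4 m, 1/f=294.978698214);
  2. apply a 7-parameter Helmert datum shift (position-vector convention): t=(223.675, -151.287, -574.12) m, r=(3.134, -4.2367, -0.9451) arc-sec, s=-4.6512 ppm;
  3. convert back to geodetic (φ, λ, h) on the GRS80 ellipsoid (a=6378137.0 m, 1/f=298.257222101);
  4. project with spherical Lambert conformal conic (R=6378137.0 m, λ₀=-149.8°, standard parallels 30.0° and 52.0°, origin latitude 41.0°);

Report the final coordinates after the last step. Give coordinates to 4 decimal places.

start: φ=62.497429°, λ=-142.577722°, h=0.000 m
→ ECEF (a=6378206.400, f=1/294.978698214): X=-2345411.9091, Y=-1794648.2717, Z=5634134.5831
→ Helmert 7p (PV): X=-2345301.2733, Y=-1794866.0699, Z=5633458.8149
→ geod (Bowring, a=6378137.000): φ=62.49252231°, λ=-142.57306193°, h=-696.4719 m
→ lcc (R=6378137.0, λ₀=-149.8°): E=394925.5318, N=2425443.8406

E=394925.5318 m, N=2425443.8406 m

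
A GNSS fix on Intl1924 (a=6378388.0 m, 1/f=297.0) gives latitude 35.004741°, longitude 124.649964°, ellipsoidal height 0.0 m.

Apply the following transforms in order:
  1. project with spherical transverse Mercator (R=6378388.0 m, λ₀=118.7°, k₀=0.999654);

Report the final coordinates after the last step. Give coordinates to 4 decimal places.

E=542697.4598 m, N=3911713.5718 m

start: φ=35.004741°, λ=124.649964°, h=0.000 m
→ tm (R=6378388.0, λ₀=118.7°): E=542697.4598, N=3911713.5718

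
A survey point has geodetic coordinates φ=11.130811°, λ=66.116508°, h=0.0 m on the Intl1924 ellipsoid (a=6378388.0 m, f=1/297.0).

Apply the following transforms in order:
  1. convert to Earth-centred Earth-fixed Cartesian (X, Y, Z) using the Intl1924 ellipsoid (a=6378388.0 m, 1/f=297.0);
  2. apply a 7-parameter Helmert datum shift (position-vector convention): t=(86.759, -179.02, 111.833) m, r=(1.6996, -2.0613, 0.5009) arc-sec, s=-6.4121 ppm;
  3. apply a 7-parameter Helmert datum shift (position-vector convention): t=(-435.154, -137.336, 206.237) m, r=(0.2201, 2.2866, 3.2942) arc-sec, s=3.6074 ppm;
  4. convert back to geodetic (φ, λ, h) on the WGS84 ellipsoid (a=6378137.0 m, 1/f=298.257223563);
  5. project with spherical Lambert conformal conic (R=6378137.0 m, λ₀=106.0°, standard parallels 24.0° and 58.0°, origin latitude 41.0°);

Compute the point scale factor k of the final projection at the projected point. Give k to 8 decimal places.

start: φ=11.130811°, λ=66.116508°, h=0.000 m
→ ECEF (a=6378388.000, f=1/297.0): X=2534208.5930, Y=5723217.9958, Z=1223220.7712
→ Helmert 7p (PV): X=2534252.9799, Y=5722998.3529, Z=1223397.2445
→ Helmert 7p (PV): X=2533749.1295, Y=5722920.8306, Z=1223585.9075
→ geod (Bowring, a=6378137.000): φ=11.13453684°, λ=66.11925257°, h=-131.0195 m
→ into lcc (λ₀=106.0°): φ=11.13453684°, λ−λ₀=-39.88074743°
scale k = 1.08968791

1.08968791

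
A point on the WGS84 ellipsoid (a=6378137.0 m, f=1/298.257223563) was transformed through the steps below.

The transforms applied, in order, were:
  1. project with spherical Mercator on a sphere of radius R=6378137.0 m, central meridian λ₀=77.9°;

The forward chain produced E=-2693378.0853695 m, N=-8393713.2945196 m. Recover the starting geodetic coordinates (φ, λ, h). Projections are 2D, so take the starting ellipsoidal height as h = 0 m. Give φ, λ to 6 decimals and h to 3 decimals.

start: E=-2693378.0854, N=-8393713.2945 m
→ merc⁻¹: φ=-59.97292900°, λ=53.70497300°

φ=-59.972929°, λ=53.704973°, h=0.000 m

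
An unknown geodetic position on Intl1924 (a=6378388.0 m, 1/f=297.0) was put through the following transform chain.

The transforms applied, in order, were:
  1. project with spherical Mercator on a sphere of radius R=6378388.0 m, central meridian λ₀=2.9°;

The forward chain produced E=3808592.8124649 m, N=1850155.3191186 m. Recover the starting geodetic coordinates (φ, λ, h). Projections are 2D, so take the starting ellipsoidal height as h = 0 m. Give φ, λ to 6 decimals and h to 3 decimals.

φ=16.391302°, λ=37.111825°, h=0.000 m

start: E=3808592.8125, N=1850155.3191 m
→ merc⁻¹: φ=16.39130200°, λ=37.11182500°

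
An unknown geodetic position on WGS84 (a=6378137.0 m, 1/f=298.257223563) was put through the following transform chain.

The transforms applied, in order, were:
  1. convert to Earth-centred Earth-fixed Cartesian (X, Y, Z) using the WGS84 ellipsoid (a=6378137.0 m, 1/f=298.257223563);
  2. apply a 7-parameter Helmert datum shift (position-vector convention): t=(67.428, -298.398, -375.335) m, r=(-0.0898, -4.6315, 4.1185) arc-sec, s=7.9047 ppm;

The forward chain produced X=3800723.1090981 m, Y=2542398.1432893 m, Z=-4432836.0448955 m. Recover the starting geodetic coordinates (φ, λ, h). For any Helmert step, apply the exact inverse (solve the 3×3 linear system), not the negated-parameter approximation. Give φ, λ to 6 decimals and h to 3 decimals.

φ=-44.300697°, λ=33.782695°, h=636.756 m

start: X=3800723.1091, Y=2542398.1433, Z=-4432836.0449 m
→ Helmert⁻¹: X=3800576.8783, Y=2542602.4856, Z=-4432509.9047
→ geod (Bowring, a=6378137.000): φ=-44.30069700°, λ=33.78269500°, h=636.7560 m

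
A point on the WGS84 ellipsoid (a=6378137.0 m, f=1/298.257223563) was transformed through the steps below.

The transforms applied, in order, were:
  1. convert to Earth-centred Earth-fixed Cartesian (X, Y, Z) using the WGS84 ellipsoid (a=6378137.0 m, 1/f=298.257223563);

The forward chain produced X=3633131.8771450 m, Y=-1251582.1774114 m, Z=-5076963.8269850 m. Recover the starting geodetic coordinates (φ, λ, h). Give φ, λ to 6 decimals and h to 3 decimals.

φ=-53.063475°, λ=-19.008382°, h=2717.707 m

start: X=3633131.8771, Y=-1251582.1774, Z=-5076963.8270 m
→ geod (Bowring, a=6378137.000): φ=-53.06347500°, λ=-19.00838200°, h=2717.7070 m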